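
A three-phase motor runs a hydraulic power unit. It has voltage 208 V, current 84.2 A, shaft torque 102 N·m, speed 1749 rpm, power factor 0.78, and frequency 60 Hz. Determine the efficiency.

79.0 %

ω = 2π × 1749/60 = 183.2 rad/s; P_out = τω = 102 × 183.2 = 18686 W
P_in = √3·V_L·I_L·cosφ = 1.732 × 208 × 84.2 × 0.78 = 23660 W
η = P_out / P_in = 18686 / 23660 = 0.790 = 79.0%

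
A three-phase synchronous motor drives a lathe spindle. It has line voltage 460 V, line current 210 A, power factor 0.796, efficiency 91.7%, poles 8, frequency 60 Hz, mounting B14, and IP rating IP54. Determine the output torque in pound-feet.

956 lb·ft

P_in = √3·V·I·cosφ = 1.732 × 460 × 210 × 0.796 = 133180 W
P_out = η·P_in = 0.917 × 133180 = 122126 W
n = n_s = 120×60/8 = 900 rpm (synchronous)
ω = 2π×900/60 = 94.25 rad/s
τ = P_out/ω = 122126/94.25 = 1296 N·m
In lb·ft: 1296/1.356 = 956 lb·ft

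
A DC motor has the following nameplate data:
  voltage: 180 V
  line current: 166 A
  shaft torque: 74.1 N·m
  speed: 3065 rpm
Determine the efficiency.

ω = 2π × 3065/60 = 321 rad/s; P_out = τω = 74.1 × 321 = 23786 W
P_in = V·I = 180 × 166 = 29880 W
η = P_out / P_in = 23786 / 29880 = 0.796 = 79.6%

79.6 %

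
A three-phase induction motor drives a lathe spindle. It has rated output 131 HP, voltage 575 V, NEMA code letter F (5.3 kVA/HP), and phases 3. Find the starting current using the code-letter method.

697 A

S_LR = 5.3 × 131 = 694.3 kVA
I_LR = S_LR/(√3·V_L) = 694300/(1.732×575) = 697 A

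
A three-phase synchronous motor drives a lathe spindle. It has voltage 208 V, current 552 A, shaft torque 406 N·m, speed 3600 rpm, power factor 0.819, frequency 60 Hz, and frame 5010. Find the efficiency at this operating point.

94.0 %

ω = 2π × 3600/60 = 377 rad/s; P_out = τω = 406 × 377 = 153062 W
P_in = √3·V_L·I_L·cosφ = 1.732 × 208 × 552 × 0.819 = 162867 W
η = P_out / P_in = 153062 / 162867 = 0.940 = 94.0%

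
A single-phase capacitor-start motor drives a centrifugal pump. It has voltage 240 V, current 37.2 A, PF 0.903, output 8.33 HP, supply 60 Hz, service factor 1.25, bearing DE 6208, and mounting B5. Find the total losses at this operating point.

P_in = V·I·cosφ = 240×37.2×0.903 = 8062 W
P_out = 8.33×746 = 6214 W
Losses = P_in − P_out = 8062 − 6214 = 1848 W

1850 W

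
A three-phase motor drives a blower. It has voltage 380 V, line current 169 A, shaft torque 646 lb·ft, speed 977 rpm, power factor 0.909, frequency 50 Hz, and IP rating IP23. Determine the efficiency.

τ = 646 lb·ft × 1.356 = 876 N·m
ω = 2π × 977/60 = 102.3 rad/s; P_out = τω = 876 × 102.3 = 89615 W
P_in = √3·V_L·I_L·cosφ = 1.732 × 380 × 169 × 0.909 = 101107 W
η = P_out / P_in = 89615 / 101107 = 0.886 = 88.6%

88.6 %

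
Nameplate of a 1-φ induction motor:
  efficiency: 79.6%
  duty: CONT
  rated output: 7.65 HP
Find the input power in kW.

7.17 kW

P_out = 7.65 × 746 = 5707 W
P_in = P_out/η = 5707/0.796 = 7170 W = 7.17 kW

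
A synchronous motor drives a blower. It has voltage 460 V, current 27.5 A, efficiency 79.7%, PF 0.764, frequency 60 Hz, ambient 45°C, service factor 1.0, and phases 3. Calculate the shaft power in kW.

P_in = √3·V·I·cosφ = 1.732 × 460 × 27.5 × 0.764 = 16739 W
P_out = η·P_in = 0.797 × 16739 = 13341 W

13.3 kW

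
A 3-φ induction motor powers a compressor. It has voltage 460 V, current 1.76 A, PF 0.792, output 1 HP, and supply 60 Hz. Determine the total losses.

P_in = √3·V·I·cosφ = 1.732×460×1.76×0.792 = 1111 W
P_out = 1×746 = 746 W
Losses = P_in − P_out = 1111 − 746 = 365 W

365 W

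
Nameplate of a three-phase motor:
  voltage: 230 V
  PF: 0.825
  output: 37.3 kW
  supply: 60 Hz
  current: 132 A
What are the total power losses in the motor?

6.08 kW

P_in = √3·V·I·cosφ = 1.732×230×132×0.825 = 43381 W
P_out = 37300 W
Losses = P_in − P_out = 43381 − 37300 = 6081 W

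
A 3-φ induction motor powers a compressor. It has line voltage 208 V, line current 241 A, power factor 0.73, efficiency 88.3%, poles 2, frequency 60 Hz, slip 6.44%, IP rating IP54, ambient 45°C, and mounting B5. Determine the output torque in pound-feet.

P_in = √3·V·I·cosφ = 1.732 × 208 × 241 × 0.73 = 63380 W
P_out = η·P_in = 0.883 × 63380 = 55965 W
n_s = 120×60/2 = 3600 rpm; n = 3600×(1−0.0644) = 3368 rpm
ω = 2π×3368/60 = 352.7 rad/s
τ = P_out/ω = 55965/352.7 = 158.7 N·m
In lb·ft: 158.7/1.356 = 117 lb·ft

117 lb·ft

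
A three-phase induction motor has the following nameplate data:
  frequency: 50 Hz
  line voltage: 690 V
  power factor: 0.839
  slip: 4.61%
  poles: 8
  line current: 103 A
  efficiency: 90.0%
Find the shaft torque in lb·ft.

915 lb·ft

P_in = √3·V·I·cosφ = 1.732 × 690 × 103 × 0.839 = 103275 W
P_out = η·P_in = 0.9 × 103275 = 92948 W
n_s = 120×50/8 = 750 rpm; n = 750×(1−0.0461) = 715 rpm
ω = 2π×715/60 = 74.87 rad/s
τ = P_out/ω = 92948/74.87 = 1241 N·m
In lb·ft: 1241/1.356 = 915 lb·ft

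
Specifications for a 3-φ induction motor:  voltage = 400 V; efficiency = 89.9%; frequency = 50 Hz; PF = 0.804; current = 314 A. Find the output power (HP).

P_in = √3·V·I·cosφ = 1.732 × 400 × 314 × 0.804 = 174902 W
P_out = η·P_in = 0.899 × 174902 = 157237 W
= 157237/746 = 211 HP

211 HP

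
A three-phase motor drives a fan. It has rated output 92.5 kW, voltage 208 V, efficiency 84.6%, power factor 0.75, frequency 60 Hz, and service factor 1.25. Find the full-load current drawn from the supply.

P_out = 92.5 kW = 92500 W
P_in = P_out / η = 92500 / 0.846 = 109338 W
I_L = P_in / (√3·V_L·cosφ) = 109338 / (1.732 × 208 × 0.75) = 405 A

405 A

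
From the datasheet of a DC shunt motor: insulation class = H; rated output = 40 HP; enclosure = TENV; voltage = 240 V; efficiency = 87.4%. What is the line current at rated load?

142 A

P_out = 40 × 746 = 29840 W
P_in = P_out / η = 29840 / 0.874 = 34142 W
I = P_in / V = 34142 / 240 = 142 A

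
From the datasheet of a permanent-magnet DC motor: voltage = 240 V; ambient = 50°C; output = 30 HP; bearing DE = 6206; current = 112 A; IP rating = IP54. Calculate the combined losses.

4.5 kW

P_in = V·I = 240×112 = 26880 W
P_out = 30×746 = 22380 W
Losses = P_in − P_out = 26880 − 22380 = 4500 W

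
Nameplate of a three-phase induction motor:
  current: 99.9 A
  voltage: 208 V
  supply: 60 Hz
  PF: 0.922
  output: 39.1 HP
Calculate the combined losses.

P_in = √3·V·I·cosφ = 1.732×208×99.9×0.922 = 33182 W
P_out = 39.1×746 = 29169 W
Losses = P_in − P_out = 33182 − 29169 = 4013 W

4010 W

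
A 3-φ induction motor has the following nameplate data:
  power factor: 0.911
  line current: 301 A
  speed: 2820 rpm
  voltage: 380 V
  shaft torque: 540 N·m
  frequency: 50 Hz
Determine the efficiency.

ω = 2π × 2820/60 = 295.3 rad/s; P_out = τω = 540 × 295.3 = 159462 W
P_in = √3·V_L·I_L·cosφ = 1.732 × 380 × 301 × 0.911 = 180475 W
η = P_out / P_in = 159462 / 180475 = 0.884 = 88.4%

88.4 %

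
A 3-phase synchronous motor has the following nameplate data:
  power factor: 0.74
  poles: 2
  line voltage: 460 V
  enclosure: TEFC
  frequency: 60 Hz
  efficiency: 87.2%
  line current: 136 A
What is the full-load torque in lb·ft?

137 lb·ft

P_in = √3·V·I·cosφ = 1.732 × 460 × 136 × 0.74 = 80182 W
P_out = η·P_in = 0.872 × 80182 = 69919 W
n = n_s = 120×60/2 = 3600 rpm (synchronous)
ω = 2π×3600/60 = 377 rad/s
τ = P_out/ω = 69919/377 = 185.5 N·m
In lb·ft: 185.5/1.356 = 137 lb·ft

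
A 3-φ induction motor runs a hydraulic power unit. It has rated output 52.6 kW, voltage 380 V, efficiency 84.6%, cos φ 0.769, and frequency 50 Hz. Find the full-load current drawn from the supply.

123 A

P_out = 52.6 kW = 52600 W
P_in = P_out / η = 52600 / 0.846 = 62175 W
I_L = P_in / (√3·V_L·cosφ) = 62175 / (1.732 × 380 × 0.769) = 123 A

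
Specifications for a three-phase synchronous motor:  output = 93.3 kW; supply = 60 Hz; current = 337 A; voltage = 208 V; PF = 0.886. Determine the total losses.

14.3 kW

P_in = √3·V·I·cosφ = 1.732×208×337×0.886 = 107566 W
P_out = 93300 W
Losses = P_in − P_out = 107566 − 93300 = 14266 W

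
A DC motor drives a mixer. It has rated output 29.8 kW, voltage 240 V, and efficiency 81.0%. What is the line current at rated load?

153 A

P_out = 29.8 kW = 29800 W
P_in = P_out / η = 29800 / 0.810 = 36790 W
I = P_in / V = 36790 / 240 = 153 A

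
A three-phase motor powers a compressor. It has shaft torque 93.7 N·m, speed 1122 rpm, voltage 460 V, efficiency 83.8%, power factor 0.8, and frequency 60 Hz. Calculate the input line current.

20.6 A

ω = 2π×1122/60 = 117.5 rad/s; P_out = τω = 93.7 × 117.5 = 11010 W
P_in = P_out / η = 11010 / 0.838 = 13138 W
I_L = P_in / (√3·V_L·cosφ) = 13138 / (1.732 × 460 × 0.8) = 20.6 A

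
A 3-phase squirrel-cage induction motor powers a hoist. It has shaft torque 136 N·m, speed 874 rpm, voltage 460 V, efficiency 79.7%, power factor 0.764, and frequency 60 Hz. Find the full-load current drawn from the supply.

ω = 2π×874/60 = 91.53 rad/s; P_out = τω = 136 × 91.53 = 12448 W
P_in = P_out / η = 12448 / 0.797 = 15619 W
I_L = P_in / (√3·V_L·cosφ) = 15619 / (1.732 × 460 × 0.764) = 25.7 A

25.7 A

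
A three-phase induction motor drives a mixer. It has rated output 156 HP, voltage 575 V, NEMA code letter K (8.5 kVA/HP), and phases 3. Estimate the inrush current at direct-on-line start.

S_LR = 8.5 × 156 = 1326 kVA
I_LR = S_LR/(√3·V_L) = 1326000/(1.732×575) = 1330 A

1330 A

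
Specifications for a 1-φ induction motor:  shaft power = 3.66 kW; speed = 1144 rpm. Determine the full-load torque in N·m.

30.6 N·m

ω = 2π × 1144/60 = 119.8 rad/s
τ = P/ω = 3660/119.8 = 30.6 N·m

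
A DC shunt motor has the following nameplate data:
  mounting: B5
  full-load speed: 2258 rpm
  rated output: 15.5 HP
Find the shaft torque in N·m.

P_out = 15.5 × 746 = 11563 W
ω = 2π × 2258/60 = 236.5 rad/s
τ = P_out/ω = 11563/236.5 = 48.9 N·m

48.9 N·m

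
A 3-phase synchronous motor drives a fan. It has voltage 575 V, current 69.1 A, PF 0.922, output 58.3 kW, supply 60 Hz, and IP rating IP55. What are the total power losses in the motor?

5150 W

P_in = √3·V·I·cosφ = 1.732×575×69.1×0.922 = 63449 W
P_out = 58300 W
Losses = P_in − P_out = 63449 − 58300 = 5149 W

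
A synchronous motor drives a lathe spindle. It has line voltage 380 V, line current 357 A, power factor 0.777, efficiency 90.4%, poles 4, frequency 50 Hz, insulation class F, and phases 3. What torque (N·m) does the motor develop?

P_in = √3·V·I·cosφ = 1.732 × 380 × 357 × 0.777 = 182566 W
P_out = η·P_in = 0.904 × 182566 = 165040 W
n = n_s = 120×50/4 = 1500 rpm (synchronous)
ω = 2π×1500/60 = 157.1 rad/s
τ = P_out/ω = 165040/157.1 = 1050 N·m

1050 N·m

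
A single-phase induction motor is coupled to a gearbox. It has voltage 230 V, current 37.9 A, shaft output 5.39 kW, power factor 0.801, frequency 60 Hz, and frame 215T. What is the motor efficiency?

77.2 %

P_out = 5.39 kW = 5390 W
P_in = V·I·cosφ = 230 × 37.9 × 0.801 = 6982 W
η = P_out / P_in = 5390 / 6982 = 0.772 = 77.2%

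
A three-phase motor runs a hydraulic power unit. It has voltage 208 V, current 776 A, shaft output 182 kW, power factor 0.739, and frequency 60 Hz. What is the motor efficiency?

P_out = 182 kW = 182000 W
P_in = √3·V_L·I_L·cosφ = 1.732 × 208 × 776 × 0.739 = 206594 W
η = P_out / P_in = 182000 / 206594 = 0.881 = 88.1%

88.1 %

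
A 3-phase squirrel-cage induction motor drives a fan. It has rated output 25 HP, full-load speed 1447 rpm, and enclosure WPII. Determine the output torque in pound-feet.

P_out = 25 × 746 = 18650 W
ω = 2π × 1447/60 = 151.5 rad/s
τ = P_out/ω = 18650/151.5 = 123.1 N·m
In lb·ft: 123.1/1.356 = 90.8 lb·ft

90.8 lb·ft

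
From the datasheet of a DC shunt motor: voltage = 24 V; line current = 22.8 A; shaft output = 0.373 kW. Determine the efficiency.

P_out = 0.373 kW = 373 W
P_in = V·I = 24 × 22.8 = 547 W
η = P_out / P_in = 373 / 547 = 0.682 = 68.2%

68.2 %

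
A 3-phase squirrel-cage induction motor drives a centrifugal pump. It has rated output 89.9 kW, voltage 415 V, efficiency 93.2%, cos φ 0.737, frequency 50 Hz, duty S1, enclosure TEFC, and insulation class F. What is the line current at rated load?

P_out = 89.9 kW = 89900 W
P_in = P_out / η = 89900 / 0.932 = 96459 W
I_L = P_in / (√3·V_L·cosφ) = 96459 / (1.732 × 415 × 0.737) = 182 A

182 A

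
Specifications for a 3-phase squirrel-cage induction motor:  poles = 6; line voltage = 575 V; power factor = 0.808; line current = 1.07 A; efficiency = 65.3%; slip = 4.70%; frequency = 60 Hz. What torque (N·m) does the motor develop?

P_in = √3·V·I·cosφ = 1.732 × 575 × 1.07 × 0.808 = 861 W
P_out = η·P_in = 0.653 × 861 = 562 W
n_s = 120×60/6 = 1200 rpm; n = 1200×(1−0.047) = 1144 rpm
ω = 2π×1144/60 = 119.8 rad/s
τ = P_out/ω = 562/119.8 = 4.69 N·m

4.69 N·m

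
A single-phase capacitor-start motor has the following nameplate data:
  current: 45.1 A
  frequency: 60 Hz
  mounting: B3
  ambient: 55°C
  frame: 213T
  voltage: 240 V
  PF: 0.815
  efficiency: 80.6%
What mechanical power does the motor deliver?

P_in = V·I·cosφ = 240 × 45.1 × 0.815 = 8822 W
P_out = η·P_in = 0.806 × 8822 = 7111 W

7.11 kW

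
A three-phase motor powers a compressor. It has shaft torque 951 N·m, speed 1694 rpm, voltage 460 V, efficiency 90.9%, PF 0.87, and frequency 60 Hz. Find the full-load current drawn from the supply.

268 A

ω = 2π×1694/60 = 177.4 rad/s; P_out = τω = 951 × 177.4 = 168707 W
P_in = P_out / η = 168707 / 0.909 = 185596 W
I_L = P_in / (√3·V_L·cosφ) = 185596 / (1.732 × 460 × 0.87) = 268 A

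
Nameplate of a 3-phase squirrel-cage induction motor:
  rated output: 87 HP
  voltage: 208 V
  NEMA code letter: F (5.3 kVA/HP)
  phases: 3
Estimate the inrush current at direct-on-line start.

1280 A

S_LR = 5.3 × 87 = 461.1 kVA
I_LR = S_LR/(√3·V_L) = 461100/(1.732×208) = 1280 A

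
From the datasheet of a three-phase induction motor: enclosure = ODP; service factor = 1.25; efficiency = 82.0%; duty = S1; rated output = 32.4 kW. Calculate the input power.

P_out = 32400 W
P_in = P_out/η = 32400/0.82 = 39512 W = 39.5 kW

39.5 kW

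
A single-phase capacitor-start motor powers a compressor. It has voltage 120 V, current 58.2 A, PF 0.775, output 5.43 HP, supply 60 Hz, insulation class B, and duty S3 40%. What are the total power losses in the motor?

1.36 kW

P_in = V·I·cosφ = 120×58.2×0.775 = 5413 W
P_out = 5.43×746 = 4051 W
Losses = P_in − P_out = 5413 − 4051 = 1362 W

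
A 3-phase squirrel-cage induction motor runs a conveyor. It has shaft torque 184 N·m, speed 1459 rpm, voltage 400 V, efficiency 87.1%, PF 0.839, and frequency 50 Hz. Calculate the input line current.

ω = 2π×1459/60 = 152.8 rad/s; P_out = τω = 184 × 152.8 = 28115 W
P_in = P_out / η = 28115 / 0.871 = 32279 W
I_L = P_in / (√3·V_L·cosφ) = 32279 / (1.732 × 400 × 0.839) = 55.5 A

55.5 A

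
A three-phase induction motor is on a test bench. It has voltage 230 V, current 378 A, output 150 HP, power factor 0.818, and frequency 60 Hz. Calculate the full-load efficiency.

90.8 %

P_out = 150 × 746 = 111900 W
P_in = √3·V_L·I_L·cosφ = 1.732 × 230 × 378 × 0.818 = 123175 W
η = P_out / P_in = 111900 / 123175 = 0.908 = 90.8%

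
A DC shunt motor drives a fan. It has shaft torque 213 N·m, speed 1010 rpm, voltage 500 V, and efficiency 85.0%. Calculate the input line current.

53 A

ω = 2π×1010/60 = 105.8 rad/s; P_out = τω = 213 × 105.8 = 22535 W
P_in = P_out / η = 22535 / 0.850 = 26512 W
I = P_in / V = 26512 / 500 = 53 A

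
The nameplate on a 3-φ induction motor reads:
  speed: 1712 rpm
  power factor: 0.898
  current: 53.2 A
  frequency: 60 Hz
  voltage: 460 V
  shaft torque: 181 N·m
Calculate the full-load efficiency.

ω = 2π × 1712/60 = 179.3 rad/s; P_out = τω = 181 × 179.3 = 32453 W
P_in = √3·V_L·I_L·cosφ = 1.732 × 460 × 53.2 × 0.898 = 38062 W
η = P_out / P_in = 32453 / 38062 = 0.853 = 85.3%

85.3 %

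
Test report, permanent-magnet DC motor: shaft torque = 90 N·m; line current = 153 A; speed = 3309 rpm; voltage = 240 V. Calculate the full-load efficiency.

ω = 2π × 3309/60 = 346.5 rad/s; P_out = τω = 90 × 346.5 = 31185 W
P_in = V·I = 240 × 153 = 36720 W
η = P_out / P_in = 31185 / 36720 = 0.849 = 84.9%

84.9 %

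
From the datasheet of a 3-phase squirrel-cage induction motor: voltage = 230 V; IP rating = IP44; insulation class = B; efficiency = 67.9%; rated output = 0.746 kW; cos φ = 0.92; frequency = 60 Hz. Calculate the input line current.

P_out = 0.746 kW = 746 W
P_in = P_out / η = 746 / 0.679 = 1099 W
I_L = P_in / (√3·V_L·cosφ) = 1099 / (1.732 × 230 × 0.92) = 3 A

3 A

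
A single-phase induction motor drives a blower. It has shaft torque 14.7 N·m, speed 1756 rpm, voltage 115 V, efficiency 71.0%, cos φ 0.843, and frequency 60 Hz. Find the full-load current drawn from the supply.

ω = 2π×1756/60 = 183.9 rad/s; P_out = τω = 14.7 × 183.9 = 2703 W
P_in = P_out / η = 2703 / 0.710 = 3807 W
I = P_in / (V·cosφ) = 3807 / (115 × 0.843) = 39.3 A

39.3 A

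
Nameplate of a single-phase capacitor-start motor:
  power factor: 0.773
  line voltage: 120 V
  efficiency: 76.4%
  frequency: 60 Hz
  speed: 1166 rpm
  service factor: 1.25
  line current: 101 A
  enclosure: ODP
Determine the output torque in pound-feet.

P_in = V·I·cosφ = 120 × 101 × 0.773 = 9369 W
P_out = η·P_in = 0.764 × 9369 = 7158 W
n = 1166 rpm
ω = 2π×1166/60 = 122.1 rad/s
τ = P_out/ω = 7158/122.1 = 58.62 N·m
In lb·ft: 58.62/1.356 = 43.2 lb·ft

43.2 lb·ft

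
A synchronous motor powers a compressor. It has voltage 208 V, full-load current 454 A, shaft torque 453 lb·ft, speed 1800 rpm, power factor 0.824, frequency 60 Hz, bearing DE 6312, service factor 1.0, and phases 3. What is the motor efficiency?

85.9 %

τ = 453 lb·ft × 1.356 = 614.3 N·m
ω = 2π × 1800/60 = 188.5 rad/s; P_out = τω = 614.3 × 188.5 = 115796 W
P_in = √3·V_L·I_L·cosφ = 1.732 × 208 × 454 × 0.824 = 134770 W
η = P_out / P_in = 115796 / 134770 = 0.859 = 85.9%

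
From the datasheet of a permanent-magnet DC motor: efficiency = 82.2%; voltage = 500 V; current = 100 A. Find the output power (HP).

55.1 HP

P_in = V·I = 500 × 100 = 50000 W
P_out = η·P_in = 0.822 × 50000 = 41100 W
= 41100/746 = 55.1 HP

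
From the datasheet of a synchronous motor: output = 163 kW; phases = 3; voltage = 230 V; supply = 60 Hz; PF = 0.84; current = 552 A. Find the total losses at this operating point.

P_in = √3·V·I·cosφ = 1.732×230×552×0.84 = 184712 W
P_out = 163000 W
Losses = P_in − P_out = 184712 − 163000 = 21712 W

21.7 kW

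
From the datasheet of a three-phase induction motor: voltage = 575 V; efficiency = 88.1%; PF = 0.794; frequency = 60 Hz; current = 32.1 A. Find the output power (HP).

30 HP

P_in = √3·V·I·cosφ = 1.732 × 575 × 32.1 × 0.794 = 25383 W
P_out = η·P_in = 0.881 × 25383 = 22362 W
= 22362/746 = 30 HP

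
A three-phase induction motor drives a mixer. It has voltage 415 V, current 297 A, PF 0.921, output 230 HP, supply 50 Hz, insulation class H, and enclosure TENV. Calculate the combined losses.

P_in = √3·V·I·cosφ = 1.732×415×297×0.921 = 196613 W
P_out = 230×746 = 171580 W
Losses = P_in − P_out = 196613 − 171580 = 25033 W

25000 W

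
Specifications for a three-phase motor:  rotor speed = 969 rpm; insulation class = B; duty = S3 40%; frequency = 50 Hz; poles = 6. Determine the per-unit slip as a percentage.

3.1 %

n_s = 120f/p = 120×50/6 = 1000 rpm
s = (n_s − n)/n_s = (1000 − 969)/1000 = 0.0310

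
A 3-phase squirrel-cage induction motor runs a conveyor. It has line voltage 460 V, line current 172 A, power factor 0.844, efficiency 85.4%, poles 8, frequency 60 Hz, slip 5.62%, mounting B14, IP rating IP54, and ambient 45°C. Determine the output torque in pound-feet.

819 lb·ft

P_in = √3·V·I·cosφ = 1.732 × 460 × 172 × 0.844 = 115658 W
P_out = η·P_in = 0.854 × 115658 = 98772 W
n_s = 120×60/8 = 900 rpm; n = 900×(1−0.0562) = 849 rpm
ω = 2π×849/60 = 88.91 rad/s
τ = P_out/ω = 98772/88.91 = 1111 N·m
In lb·ft: 1111/1.356 = 819 lb·ft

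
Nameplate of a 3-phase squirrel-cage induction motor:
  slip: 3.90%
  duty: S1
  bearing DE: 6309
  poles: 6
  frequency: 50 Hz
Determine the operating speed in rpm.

961 rpm

n_s = 120f/p = 120×50/6 = 1000 rpm
n = n_s(1 − s) = 1000 × (1 − 0.039) = 961 rpm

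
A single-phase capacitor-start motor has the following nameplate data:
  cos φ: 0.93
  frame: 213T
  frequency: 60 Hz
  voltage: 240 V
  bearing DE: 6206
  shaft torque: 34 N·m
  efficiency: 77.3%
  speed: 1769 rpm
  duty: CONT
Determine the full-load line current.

36.5 A

ω = 2π×1769/60 = 185.2 rad/s; P_out = τω = 34 × 185.2 = 6297 W
P_in = P_out / η = 6297 / 0.773 = 8146 W
I = P_in / (V·cosφ) = 8146 / (240 × 0.93) = 36.5 A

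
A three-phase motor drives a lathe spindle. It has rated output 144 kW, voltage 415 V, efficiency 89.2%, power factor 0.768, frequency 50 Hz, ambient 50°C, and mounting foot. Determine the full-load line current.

292 A

P_out = 144 kW = 144000 W
P_in = P_out / η = 144000 / 0.892 = 161435 W
I_L = P_in / (√3·V_L·cosφ) = 161435 / (1.732 × 415 × 0.768) = 292 A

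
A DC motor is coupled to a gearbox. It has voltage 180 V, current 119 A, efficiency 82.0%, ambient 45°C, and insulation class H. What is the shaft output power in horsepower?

P_in = V·I = 180 × 119 = 21420 W
P_out = η·P_in = 0.82 × 21420 = 17564 W
= 17564/746 = 23.5 HP

23.5 HP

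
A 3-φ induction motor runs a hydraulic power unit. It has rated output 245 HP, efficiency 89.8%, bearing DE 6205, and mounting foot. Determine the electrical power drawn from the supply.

204 kW

P_out = 245 × 746 = 182770 W
P_in = P_out/η = 182770/0.898 = 203530 W = 204 kW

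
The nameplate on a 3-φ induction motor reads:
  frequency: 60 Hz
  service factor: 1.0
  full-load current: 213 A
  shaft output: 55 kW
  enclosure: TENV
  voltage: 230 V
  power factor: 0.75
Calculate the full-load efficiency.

86.4 %

P_out = 55 kW = 55000 W
P_in = √3·V_L·I_L·cosφ = 1.732 × 230 × 213 × 0.75 = 63638 W
η = P_out / P_in = 55000 / 63638 = 0.864 = 86.4%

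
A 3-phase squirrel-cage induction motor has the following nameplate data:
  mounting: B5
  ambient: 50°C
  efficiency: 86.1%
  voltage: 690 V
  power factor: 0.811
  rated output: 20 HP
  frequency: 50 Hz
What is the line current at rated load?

17.9 A

P_out = 20 × 746 = 14920 W
P_in = P_out / η = 14920 / 0.861 = 17329 W
I_L = P_in / (√3·V_L·cosφ) = 17329 / (1.732 × 690 × 0.811) = 17.9 A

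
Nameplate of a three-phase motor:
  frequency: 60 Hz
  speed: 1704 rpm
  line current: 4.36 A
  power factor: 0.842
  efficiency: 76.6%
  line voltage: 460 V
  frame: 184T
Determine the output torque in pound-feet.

9.26 lb·ft

P_in = √3·V·I·cosφ = 1.732 × 460 × 4.36 × 0.842 = 2925 W
P_out = η·P_in = 0.766 × 2925 = 2241 W
n = 1704 rpm
ω = 2π×1704/60 = 178.4 rad/s
τ = P_out/ω = 2241/178.4 = 12.56 N·m
In lb·ft: 12.56/1.356 = 9.26 lb·ft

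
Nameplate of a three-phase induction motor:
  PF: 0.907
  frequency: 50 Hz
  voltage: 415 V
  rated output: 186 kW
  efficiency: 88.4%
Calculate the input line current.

P_out = 186 kW = 186000 W
P_in = P_out / η = 186000 / 0.884 = 210407 W
I_L = P_in / (√3·V_L·cosφ) = 210407 / (1.732 × 415 × 0.907) = 323 A

323 A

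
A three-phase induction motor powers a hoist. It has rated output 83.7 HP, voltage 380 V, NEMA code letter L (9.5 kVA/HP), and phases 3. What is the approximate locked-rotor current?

1210 A

S_LR = 9.5 × 83.7 = 795.15 kVA
I_LR = S_LR/(√3·V_L) = 795150/(1.732×380) = 1210 A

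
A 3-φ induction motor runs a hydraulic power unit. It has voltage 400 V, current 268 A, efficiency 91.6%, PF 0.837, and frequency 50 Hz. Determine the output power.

142 kW

P_in = √3·V·I·cosφ = 1.732 × 400 × 268 × 0.837 = 155406 W
P_out = η·P_in = 0.916 × 155406 = 142352 W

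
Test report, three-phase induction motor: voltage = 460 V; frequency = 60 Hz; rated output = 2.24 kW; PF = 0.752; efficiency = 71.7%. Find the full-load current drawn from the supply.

P_out = 2.24 kW = 2240 W
P_in = P_out / η = 2240 / 0.717 = 3124 W
I_L = P_in / (√3·V_L·cosφ) = 3124 / (1.732 × 460 × 0.752) = 5.21 A

5.21 A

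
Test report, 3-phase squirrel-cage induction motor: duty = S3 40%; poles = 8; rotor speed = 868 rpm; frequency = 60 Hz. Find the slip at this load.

n_s = 120f/p = 120×60/8 = 900 rpm
s = (n_s − n)/n_s = (900 − 868)/900 = 0.0356

3.56 %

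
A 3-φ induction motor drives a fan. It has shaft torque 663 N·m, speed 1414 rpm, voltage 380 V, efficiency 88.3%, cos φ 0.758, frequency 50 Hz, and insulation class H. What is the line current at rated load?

223 A

ω = 2π×1414/60 = 148.1 rad/s; P_out = τω = 663 × 148.1 = 98190 W
P_in = P_out / η = 98190 / 0.883 = 111200 W
I_L = P_in / (√3·V_L·cosφ) = 111200 / (1.732 × 380 × 0.758) = 223 A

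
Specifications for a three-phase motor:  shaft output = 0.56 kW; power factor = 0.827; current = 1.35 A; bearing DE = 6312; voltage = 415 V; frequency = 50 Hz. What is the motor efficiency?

P_out = 0.56 kW = 560 W
P_in = √3·V_L·I_L·cosφ = 1.732 × 415 × 1.35 × 0.827 = 802 W
η = P_out / P_in = 560 / 802 = 0.698 = 69.8%

69.8 %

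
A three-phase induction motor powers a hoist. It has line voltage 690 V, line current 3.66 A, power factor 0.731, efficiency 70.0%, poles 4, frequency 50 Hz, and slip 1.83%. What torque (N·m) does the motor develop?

14.5 N·m

P_in = √3·V·I·cosφ = 1.732 × 690 × 3.66 × 0.731 = 3197 W
P_out = η·P_in = 0.7 × 3197 = 2238 W
n_s = 120×50/4 = 1500 rpm; n = 1500×(1−0.0183) = 1473 rpm
ω = 2π×1473/60 = 154.3 rad/s
τ = P_out/ω = 2238/154.3 = 14.5 N·m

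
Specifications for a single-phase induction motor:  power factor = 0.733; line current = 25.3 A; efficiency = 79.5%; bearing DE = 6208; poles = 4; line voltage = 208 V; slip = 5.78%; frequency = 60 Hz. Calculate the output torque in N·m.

17.3 N·m

P_in = V·I·cosφ = 208 × 25.3 × 0.733 = 3857 W
P_out = η·P_in = 0.795 × 3857 = 3066 W
n_s = 120×60/4 = 1800 rpm; n = 1800×(1−0.0578) = 1696 rpm
ω = 2π×1696/60 = 177.6 rad/s
τ = P_out/ω = 3066/177.6 = 17.3 N·m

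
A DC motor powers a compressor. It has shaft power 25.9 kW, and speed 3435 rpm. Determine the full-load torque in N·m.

ω = 2π × 3435/60 = 359.7 rad/s
τ = P/ω = 25900/359.7 = 72 N·m

72 N·m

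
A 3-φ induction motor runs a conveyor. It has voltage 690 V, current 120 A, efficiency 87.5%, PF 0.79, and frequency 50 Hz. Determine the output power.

P_in = √3·V·I·cosφ = 1.732 × 690 × 120 × 0.79 = 113294 W
P_out = η·P_in = 0.875 × 113294 = 99132 W

99.1 kW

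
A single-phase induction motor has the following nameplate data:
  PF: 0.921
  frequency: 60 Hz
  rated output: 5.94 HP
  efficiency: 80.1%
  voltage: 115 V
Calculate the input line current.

52.2 A

P_out = 5.94 × 746 = 4431 W
P_in = P_out / η = 4431 / 0.801 = 5532 W
I = P_in / (V·cosφ) = 5532 / (115 × 0.921) = 52.2 A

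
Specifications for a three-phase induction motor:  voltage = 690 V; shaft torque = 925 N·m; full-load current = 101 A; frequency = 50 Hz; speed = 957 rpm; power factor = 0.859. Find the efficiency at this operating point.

89.4 %

ω = 2π × 957/60 = 100.2 rad/s; P_out = τω = 925 × 100.2 = 92685 W
P_in = √3·V_L·I_L·cosφ = 1.732 × 690 × 101 × 0.859 = 103684 W
η = P_out / P_in = 92685 / 103684 = 0.894 = 89.4%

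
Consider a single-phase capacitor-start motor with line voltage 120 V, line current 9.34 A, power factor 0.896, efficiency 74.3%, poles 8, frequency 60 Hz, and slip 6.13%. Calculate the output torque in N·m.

P_in = V·I·cosφ = 120 × 9.34 × 0.896 = 1004 W
P_out = η·P_in = 0.743 × 1004 = 746 W
n_s = 120×60/8 = 900 rpm; n = 900×(1−0.0613) = 845 rpm
ω = 2π×845/60 = 88.49 rad/s
τ = P_out/ω = 746/88.49 = 8.43 N·m

8.43 N·m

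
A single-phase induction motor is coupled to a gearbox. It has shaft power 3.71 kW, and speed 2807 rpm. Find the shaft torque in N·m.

12.6 N·m

ω = 2π × 2807/60 = 293.9 rad/s
τ = P/ω = 3710/293.9 = 12.6 N·m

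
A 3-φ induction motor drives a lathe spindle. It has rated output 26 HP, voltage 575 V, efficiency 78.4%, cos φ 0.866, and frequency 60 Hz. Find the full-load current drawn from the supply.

28.7 A

P_out = 26 × 746 = 19396 W
P_in = P_out / η = 19396 / 0.784 = 24740 W
I_L = P_in / (√3·V_L·cosφ) = 24740 / (1.732 × 575 × 0.866) = 28.7 A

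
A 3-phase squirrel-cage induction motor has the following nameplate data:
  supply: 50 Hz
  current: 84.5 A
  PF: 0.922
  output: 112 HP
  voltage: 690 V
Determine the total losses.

P_in = √3·V·I·cosφ = 1.732×690×84.5×0.922 = 93107 W
P_out = 112×746 = 83552 W
Losses = P_in − P_out = 93107 − 83552 = 9555 W

9.56 kW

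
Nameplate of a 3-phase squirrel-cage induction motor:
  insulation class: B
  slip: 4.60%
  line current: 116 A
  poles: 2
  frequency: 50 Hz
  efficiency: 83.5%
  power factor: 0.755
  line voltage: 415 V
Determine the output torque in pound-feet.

129 lb·ft

P_in = √3·V·I·cosφ = 1.732 × 415 × 116 × 0.755 = 62951 W
P_out = η·P_in = 0.835 × 62951 = 52564 W
n_s = 120×50/2 = 3000 rpm; n = 3000×(1−0.046) = 2862 rpm
ω = 2π×2862/60 = 299.7 rad/s
τ = P_out/ω = 52564/299.7 = 175.4 N·m
In lb·ft: 175.4/1.356 = 129 lb·ft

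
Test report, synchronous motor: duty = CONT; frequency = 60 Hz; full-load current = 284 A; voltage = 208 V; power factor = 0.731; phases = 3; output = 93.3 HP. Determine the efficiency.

P_out = 93.3 × 746 = 69602 W
P_in = √3·V_L·I_L·cosφ = 1.732 × 208 × 284 × 0.731 = 74791 W
η = P_out / P_in = 69602 / 74791 = 0.931 = 93.1%

93.1 %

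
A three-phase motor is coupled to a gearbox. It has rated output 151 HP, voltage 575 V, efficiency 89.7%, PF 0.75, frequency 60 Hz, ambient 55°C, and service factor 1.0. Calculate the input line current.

168 A

P_out = 151 × 746 = 112646 W
P_in = P_out / η = 112646 / 0.897 = 125581 W
I_L = P_in / (√3·V_L·cosφ) = 125581 / (1.732 × 575 × 0.75) = 168 A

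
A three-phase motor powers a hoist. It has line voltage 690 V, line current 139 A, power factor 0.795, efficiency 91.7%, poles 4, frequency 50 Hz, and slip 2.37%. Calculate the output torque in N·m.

790 N·m

P_in = √3·V·I·cosφ = 1.732 × 690 × 139 × 0.795 = 132062 W
P_out = η·P_in = 0.917 × 132062 = 121101 W
n_s = 120×50/4 = 1500 rpm; n = 1500×(1−0.0237) = 1464 rpm
ω = 2π×1464/60 = 153.3 rad/s
τ = P_out/ω = 121101/153.3 = 790 N·m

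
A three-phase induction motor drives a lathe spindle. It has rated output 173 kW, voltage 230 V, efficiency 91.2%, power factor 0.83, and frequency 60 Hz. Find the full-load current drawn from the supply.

574 A

P_out = 173 kW = 173000 W
P_in = P_out / η = 173000 / 0.912 = 189693 W
I_L = P_in / (√3·V_L·cosφ) = 189693 / (1.732 × 230 × 0.83) = 574 A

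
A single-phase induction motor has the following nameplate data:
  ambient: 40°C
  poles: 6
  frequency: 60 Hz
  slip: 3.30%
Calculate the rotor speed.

n_s = 120f/p = 120×60/6 = 1200 rpm
n = n_s(1 − s) = 1200 × (1 − 0.033) = 1160 rpm

1160 rpm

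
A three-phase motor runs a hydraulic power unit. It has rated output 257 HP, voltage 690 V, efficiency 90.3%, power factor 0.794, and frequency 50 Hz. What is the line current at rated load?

P_out = 257 × 746 = 191722 W
P_in = P_out / η = 191722 / 0.903 = 212317 W
I_L = P_in / (√3·V_L·cosφ) = 212317 / (1.732 × 690 × 0.794) = 224 A

224 A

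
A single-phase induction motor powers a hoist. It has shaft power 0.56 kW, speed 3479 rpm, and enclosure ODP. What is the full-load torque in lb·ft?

ω = 2π × 3479/60 = 364.3 rad/s
τ = P/ω = 560/364.3 = 1.537 N·m
In lb·ft: 1.537/1.356 = 1.13 lb·ft

1.13 lb·ft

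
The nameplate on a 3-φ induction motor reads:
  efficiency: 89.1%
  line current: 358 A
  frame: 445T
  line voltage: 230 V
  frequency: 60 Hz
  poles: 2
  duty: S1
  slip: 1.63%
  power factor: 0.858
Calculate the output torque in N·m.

294 N·m

P_in = √3·V·I·cosφ = 1.732 × 230 × 358 × 0.858 = 122362 W
P_out = η·P_in = 0.891 × 122362 = 109025 W
n_s = 120×60/2 = 3600 rpm; n = 3600×(1−0.0163) = 3541 rpm
ω = 2π×3541/60 = 370.8 rad/s
τ = P_out/ω = 109025/370.8 = 294 N·m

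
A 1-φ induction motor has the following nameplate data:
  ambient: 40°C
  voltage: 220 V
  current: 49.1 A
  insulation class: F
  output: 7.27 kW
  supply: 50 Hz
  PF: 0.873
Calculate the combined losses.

2.16 kW

P_in = V·I·cosφ = 220×49.1×0.873 = 9430 W
P_out = 7270 W
Losses = P_in − P_out = 9430 − 7270 = 2160 W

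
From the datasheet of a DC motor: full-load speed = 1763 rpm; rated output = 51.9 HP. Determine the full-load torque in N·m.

P_out = 51.9 × 746 = 38717 W
ω = 2π × 1763/60 = 184.6 rad/s
τ = P_out/ω = 38717/184.6 = 210 N·m

210 N·m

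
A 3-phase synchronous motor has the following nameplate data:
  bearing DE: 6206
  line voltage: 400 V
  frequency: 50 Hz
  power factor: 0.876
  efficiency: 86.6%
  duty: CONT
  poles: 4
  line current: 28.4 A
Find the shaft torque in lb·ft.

P_in = √3·V·I·cosφ = 1.732 × 400 × 28.4 × 0.876 = 17236 W
P_out = η·P_in = 0.866 × 17236 = 14926 W
n = n_s = 120×50/4 = 1500 rpm (synchronous)
ω = 2π×1500/60 = 157.1 rad/s
τ = P_out/ω = 14926/157.1 = 95.01 N·m
In lb·ft: 95.01/1.356 = 70.1 lb·ft

70.1 lb·ft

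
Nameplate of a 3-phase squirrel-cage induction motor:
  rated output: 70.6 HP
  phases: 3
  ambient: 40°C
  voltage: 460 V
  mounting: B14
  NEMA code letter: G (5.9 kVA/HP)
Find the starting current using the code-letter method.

523 A

S_LR = 5.9 × 70.6 = 416.54 kVA
I_LR = S_LR/(√3·V_L) = 416540/(1.732×460) = 523 A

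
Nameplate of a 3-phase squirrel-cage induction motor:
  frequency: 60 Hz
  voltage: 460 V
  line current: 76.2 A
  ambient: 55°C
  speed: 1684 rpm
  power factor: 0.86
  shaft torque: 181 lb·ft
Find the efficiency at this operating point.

82.9 %

τ = 181 lb·ft × 1.356 = 245.4 N·m
ω = 2π × 1684/60 = 176.3 rad/s; P_out = τω = 245.4 × 176.3 = 43264 W
P_in = √3·V_L·I_L·cosφ = 1.732 × 460 × 76.2 × 0.86 = 52211 W
η = P_out / P_in = 43264 / 52211 = 0.829 = 82.9%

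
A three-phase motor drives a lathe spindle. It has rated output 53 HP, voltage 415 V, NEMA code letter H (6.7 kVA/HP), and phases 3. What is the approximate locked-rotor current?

S_LR = 6.7 × 53 = 355.1 kVA
I_LR = S_LR/(√3·V_L) = 355100/(1.732×415) = 494 A

494 A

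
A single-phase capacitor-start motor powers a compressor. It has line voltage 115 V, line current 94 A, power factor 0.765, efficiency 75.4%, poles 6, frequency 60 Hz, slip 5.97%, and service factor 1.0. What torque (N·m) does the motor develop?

52.8 N·m

P_in = V·I·cosφ = 115 × 94 × 0.765 = 8270 W
P_out = η·P_in = 0.754 × 8270 = 6236 W
n_s = 120×60/6 = 1200 rpm; n = 1200×(1−0.0597) = 1128 rpm
ω = 2π×1128/60 = 118.1 rad/s
τ = P_out/ω = 6236/118.1 = 52.8 N·m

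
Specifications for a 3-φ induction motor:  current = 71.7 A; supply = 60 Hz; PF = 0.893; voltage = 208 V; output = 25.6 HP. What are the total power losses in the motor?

3970 W

P_in = √3·V·I·cosφ = 1.732×208×71.7×0.893 = 23067 W
P_out = 25.6×746 = 19098 W
Losses = P_in − P_out = 23067 − 19098 = 3969 W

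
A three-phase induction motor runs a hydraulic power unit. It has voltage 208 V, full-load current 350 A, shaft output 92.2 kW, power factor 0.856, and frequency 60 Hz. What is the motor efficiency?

P_out = 92.2 kW = 92200 W
P_in = √3·V_L·I_L·cosφ = 1.732 × 208 × 350 × 0.856 = 107933 W
η = P_out / P_in = 92200 / 107933 = 0.854 = 85.4%

85.4 %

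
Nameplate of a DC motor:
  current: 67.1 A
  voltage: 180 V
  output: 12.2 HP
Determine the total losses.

P_in = V·I = 180×67.1 = 12078 W
P_out = 12.2×746 = 9101 W
Losses = P_in − P_out = 12078 − 9101 = 2977 W

2980 W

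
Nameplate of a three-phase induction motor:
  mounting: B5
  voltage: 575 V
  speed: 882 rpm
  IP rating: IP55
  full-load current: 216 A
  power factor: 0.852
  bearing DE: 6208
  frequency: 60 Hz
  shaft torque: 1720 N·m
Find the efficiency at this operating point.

ω = 2π × 882/60 = 92.36 rad/s; P_out = τω = 1720 × 92.36 = 158859 W
P_in = √3·V_L·I_L·cosφ = 1.732 × 575 × 216 × 0.852 = 183277 W
η = P_out / P_in = 158859 / 183277 = 0.867 = 86.7%

86.7 %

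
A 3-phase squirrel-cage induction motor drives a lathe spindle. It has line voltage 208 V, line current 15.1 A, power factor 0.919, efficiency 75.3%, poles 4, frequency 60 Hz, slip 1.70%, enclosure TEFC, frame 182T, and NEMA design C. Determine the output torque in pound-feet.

P_in = √3·V·I·cosφ = 1.732 × 208 × 15.1 × 0.919 = 4999 W
P_out = η·P_in = 0.753 × 4999 = 3764 W
n_s = 120×60/4 = 1800 rpm; n = 1800×(1−0.017) = 1769 rpm
ω = 2π×1769/60 = 185.2 rad/s
τ = P_out/ω = 3764/185.2 = 20.32 N·m
In lb·ft: 20.32/1.356 = 15 lb·ft

15 lb·ft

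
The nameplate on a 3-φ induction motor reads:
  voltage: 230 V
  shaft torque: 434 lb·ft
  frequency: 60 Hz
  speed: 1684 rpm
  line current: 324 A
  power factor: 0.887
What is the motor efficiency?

τ = 434 lb·ft × 1.356 = 588.5 N·m
ω = 2π × 1684/60 = 176.3 rad/s; P_out = τω = 588.5 × 176.3 = 103753 W
P_in = √3·V_L·I_L·cosφ = 1.732 × 230 × 324 × 0.887 = 114484 W
η = P_out / P_in = 103753 / 114484 = 0.906 = 90.6%

90.6 %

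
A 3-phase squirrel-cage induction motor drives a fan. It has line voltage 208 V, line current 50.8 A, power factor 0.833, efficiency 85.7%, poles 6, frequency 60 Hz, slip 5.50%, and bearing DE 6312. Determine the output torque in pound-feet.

P_in = √3·V·I·cosφ = 1.732 × 208 × 50.8 × 0.833 = 15245 W
P_out = η·P_in = 0.857 × 15245 = 13065 W
n_s = 120×60/6 = 1200 rpm; n = 1200×(1−0.055) = 1134 rpm
ω = 2π×1134/60 = 118.8 rad/s
τ = P_out/ω = 13065/118.8 = 110 N·m
In lb·ft: 110/1.356 = 81.1 lb·ft

81.1 lb·ft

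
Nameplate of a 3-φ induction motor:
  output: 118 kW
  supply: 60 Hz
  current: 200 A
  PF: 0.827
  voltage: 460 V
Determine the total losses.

13800 W

P_in = √3·V·I·cosφ = 1.732×460×200×0.827 = 131777 W
P_out = 118000 W
Losses = P_in − P_out = 131777 − 118000 = 13777 W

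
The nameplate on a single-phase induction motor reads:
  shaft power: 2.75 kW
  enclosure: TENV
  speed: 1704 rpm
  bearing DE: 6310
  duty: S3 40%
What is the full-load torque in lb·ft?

ω = 2π × 1704/60 = 178.4 rad/s
τ = P/ω = 2750/178.4 = 15.41 N·m
In lb·ft: 15.41/1.356 = 11.4 lb·ft

11.4 lb·ft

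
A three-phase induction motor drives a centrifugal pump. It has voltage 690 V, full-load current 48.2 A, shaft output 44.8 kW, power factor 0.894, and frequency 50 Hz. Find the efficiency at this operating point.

P_out = 44.8 kW = 44800 W
P_in = √3·V_L·I_L·cosφ = 1.732 × 690 × 48.2 × 0.894 = 51497 W
η = P_out / P_in = 44800 / 51497 = 0.870 = 87.0%

87.0 %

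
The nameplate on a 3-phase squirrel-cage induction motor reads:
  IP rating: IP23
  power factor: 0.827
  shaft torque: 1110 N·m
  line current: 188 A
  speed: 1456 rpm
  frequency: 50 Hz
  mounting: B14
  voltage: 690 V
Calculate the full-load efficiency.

91.1 %

ω = 2π × 1456/60 = 152.5 rad/s; P_out = τω = 1110 × 152.5 = 169275 W
P_in = √3·V_L·I_L·cosφ = 1.732 × 690 × 188 × 0.827 = 185806 W
η = P_out / P_in = 169275 / 185806 = 0.911 = 91.1%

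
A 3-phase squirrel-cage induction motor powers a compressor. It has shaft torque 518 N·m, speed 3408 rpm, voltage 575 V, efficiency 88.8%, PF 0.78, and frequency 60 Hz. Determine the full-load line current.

ω = 2π×3408/60 = 356.9 rad/s; P_out = τω = 518 × 356.9 = 184874 W
P_in = P_out / η = 184874 / 0.888 = 208191 W
I_L = P_in / (√3·V_L·cosφ) = 208191 / (1.732 × 575 × 0.78) = 268 A

268 A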